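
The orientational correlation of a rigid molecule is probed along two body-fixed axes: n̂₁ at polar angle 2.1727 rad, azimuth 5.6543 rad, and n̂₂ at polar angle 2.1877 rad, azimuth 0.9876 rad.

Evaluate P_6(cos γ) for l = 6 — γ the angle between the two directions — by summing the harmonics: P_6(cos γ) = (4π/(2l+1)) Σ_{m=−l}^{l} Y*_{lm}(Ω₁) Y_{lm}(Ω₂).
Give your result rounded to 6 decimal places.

Addition theorem: P_6(cos γ) = (4π/13) Σ_m Y*_{lm}(Ω₁) Y_{lm}(Ω₂), m = −6…6:
  [-6]  conj(Y_{6,-6})(Ω₁) = -0.12226 + 0.08946j ; Y_{6,-6}(Ω₂) = 0.13327 + 0.04980j ; Δ = -0.02075 + 0.00583j
  [-5]  conj(Y_{6,-5})(Ω₁) = 0.36050 - 0.00102j ; Y_{6,-5}(Ω₂) = -0.07819 - 0.34069j ; Δ = -0.02854 - 0.12274j
  [-4]  conj(Y_{6,-4})(Ω₁) = -0.33718 - 0.24381j ; Y_{6,-4}(Ω₂) = -0.29236 + 0.30637j ; Δ = 0.17327 - 0.03202j
  [-3]  conj(Y_{6,-3})(Ω₁) = 0.03378 + 0.10338j ; Y_{6,-3}(Ω₂) = 0.13714 + 0.02478j ; Δ = 0.00207 + 0.01501j
  [-2]  conj(Y_{6,-2})(Ω₁) = -0.09396 + 0.29030j ; Y_{6,-2}(Ω₂) = 0.11322 + 0.26454j ; Δ = -0.08743 + 0.00801j
  [-1]  conj(Y_{6,-1})(Ω₁) = 0.19064 - 0.13867j ; Y_{6,-1}(Ω₂) = 0.14389 - 0.21809j ; Δ = -0.00281 - 0.06153j
  [+0]  conj(Y_{6,0})(Ω₁) = 0.24780 + 0.00000j ; Y_{6,0}(Ω₂) = 0.22362 + 0.00000j ; Δ = 0.05541 + 0.00000j
  [+1]  conj(Y_{6,1})(Ω₁) = -0.19064 - 0.13867j ; Y_{6,1}(Ω₂) = -0.14389 - 0.21809j ; Δ = -0.00281 + 0.06153j
  [+2]  conj(Y_{6,2})(Ω₁) = -0.09396 - 0.29030j ; Y_{6,2}(Ω₂) = 0.11322 - 0.26454j ; Δ = -0.08743 - 0.00801j
  [+3]  conj(Y_{6,3})(Ω₁) = -0.03378 + 0.10338j ; Y_{6,3}(Ω₂) = -0.13714 + 0.02478j ; Δ = 0.00207 - 0.01501j
  [+4]  conj(Y_{6,4})(Ω₁) = -0.33718 + 0.24381j ; Y_{6,4}(Ω₂) = -0.29236 - 0.30637j ; Δ = 0.17327 + 0.03202j
  [+5]  conj(Y_{6,5})(Ω₁) = -0.36050 - 0.00102j ; Y_{6,5}(Ω₂) = 0.07819 - 0.34069j ; Δ = -0.02854 + 0.12274j
  [+6]  conj(Y_{6,6})(Ω₁) = -0.12226 - 0.08946j ; Y_{6,6}(Ω₂) = 0.13327 - 0.04980j ; Δ = -0.02075 - 0.00583j
Σ over m = 0.12704 - 0.00000j; ×(4π/13) → 0.12280 - 0.00000j. Real part: 0.122798

0.122798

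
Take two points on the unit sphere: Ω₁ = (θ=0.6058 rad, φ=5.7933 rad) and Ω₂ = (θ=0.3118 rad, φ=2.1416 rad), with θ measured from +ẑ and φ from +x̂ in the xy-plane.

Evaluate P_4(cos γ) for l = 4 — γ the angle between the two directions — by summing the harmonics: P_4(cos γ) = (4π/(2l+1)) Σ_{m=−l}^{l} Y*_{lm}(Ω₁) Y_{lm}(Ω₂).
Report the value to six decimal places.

Summing Y*_{l m}(θ₁,φ₁)·Y_{l m}(θ₂,φ₂) over m ∈ [−4, 4]; prefactor 4π/(2·4+1) = 1.396263:
  [-4]  conj(Y_{4,-4})(Ω₁) = (-0.017634, -0.043053) ; Y_{4,-4}(Ω₂) = (-0.002562, -0.002966) ; Δ = (-0.000083, 0.000163)
  [-3]  conj(Y_{4,-3})(Ω₁) = (0.019181, -0.188999) ; Y_{4,-3}(Ω₂) = (0.034049, -0.004854) ; Δ = (-0.000264, -0.006528)
  [-2]  conj(Y_{4,-2})(Ω₁) = (0.225455, -0.335977) ; Y_{4,-2}(Ω₂) = (-0.069973, 0.152901) ; Δ = (0.035595, 0.057982)
  [-1]  conj(Y_{4,-1})(Ω₁) = (0.338110, -0.180294) ; Y_{4,-1}(Ω₂) = (-0.249370, -0.388365) ; Δ = (-0.154334, -0.086350)
  [+0]  conj(Y_{4,0})(Ω₁) = (-0.136461, -0.000000) ; Y_{4,0}(Ω₂) = (0.480860, 0.000000) ; Δ = (-0.065619, -0.000000)
  [+1]  conj(Y_{4,1})(Ω₁) = (-0.338110, -0.180294) ; Y_{4,1}(Ω₂) = (0.249370, -0.388365) ; Δ = (-0.154334, 0.086350)
  [+2]  conj(Y_{4,2})(Ω₁) = (0.225455, 0.335977) ; Y_{4,2}(Ω₂) = (-0.069973, -0.152901) ; Δ = (0.035595, -0.057982)
  [+3]  conj(Y_{4,3})(Ω₁) = (-0.019181, -0.188999) ; Y_{4,3}(Ω₂) = (-0.034049, -0.004854) ; Δ = (-0.000264, 0.006528)
  [+4]  conj(Y_{4,4})(Ω₁) = (-0.017634, 0.043053) ; Y_{4,4}(Ω₂) = (-0.002562, 0.002966) ; Δ = (-0.000083, -0.000163)
Accumulated sum (-0.303790, -0.000000); after 4π/(2l+1) scaling, (-0.424171, -0.000000) ⇒ P_4 = -0.424171

-0.424171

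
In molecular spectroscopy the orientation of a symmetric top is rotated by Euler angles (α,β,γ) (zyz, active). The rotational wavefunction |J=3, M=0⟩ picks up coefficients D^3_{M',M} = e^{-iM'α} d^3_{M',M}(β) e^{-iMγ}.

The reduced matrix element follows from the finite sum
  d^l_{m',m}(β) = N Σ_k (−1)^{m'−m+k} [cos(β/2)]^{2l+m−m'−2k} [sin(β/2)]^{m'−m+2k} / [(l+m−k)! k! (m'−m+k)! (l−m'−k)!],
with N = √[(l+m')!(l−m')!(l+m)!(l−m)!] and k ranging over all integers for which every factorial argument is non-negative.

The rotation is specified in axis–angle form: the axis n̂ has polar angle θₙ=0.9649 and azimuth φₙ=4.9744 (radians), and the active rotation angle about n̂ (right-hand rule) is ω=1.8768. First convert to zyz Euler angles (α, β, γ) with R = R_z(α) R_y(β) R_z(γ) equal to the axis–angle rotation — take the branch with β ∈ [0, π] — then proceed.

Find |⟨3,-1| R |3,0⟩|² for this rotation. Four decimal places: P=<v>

P=0.1588

Axis–angle → zyz. n̂ = (sinθₙcosφₙ, sinθₙsinφₙ, cosθₙ) = (+0.212915, -0.793938, +0.569499), ω = 1.8768.
R = I cosω + sinω [n̂]ₓ + (1−cosω) n̂n̂ᵀ gives
  R = [-0.242261, -0.763008, -0.599273; +0.323078, +0.518977, -0.791381; +0.914839, -0.385332, +0.120783]
β = atan2(√(R₁₃²+R₂₃²), R₃₃) = 1.449718; α = atan2(R₂₃, R₁₃) mod 2π = 4.064264; γ = atan2(R₃₂, −R₃₁) mod 2π = 3.540242
First d^3_{-1,0}(β=1.4497), then the phase factors e^{-i(-1)α} and e^{-i(0)γ}:
With c≡cos(β/2)=0.748593 and s≡sin(β/2)=0.663030, N=[2·24·6·6]^{1/2}=41.569219
Admissible k: 1..3 (factorial args all ≥0)
  k=1: (−1)^0·41.5692/(12)·0.7486^5·0.6630^1 = +0.539949
  k=2: (−1)^1·41.5692/(4)·0.7486^3·0.6630^3 = -1.270715
  k=3: (−1)^2·41.5692/(12)·0.7486^1·0.6630^5 = +0.332278
d^3_{-1,0}(1.4497) = +0.539949 -1.270715 +0.332278 = -0.398489
|D^3_{-1,0}|² = |d^3_{-1,0}(β)|² = (-0.398489)² = 0.158793 (the z-rotation phases have unit modulus)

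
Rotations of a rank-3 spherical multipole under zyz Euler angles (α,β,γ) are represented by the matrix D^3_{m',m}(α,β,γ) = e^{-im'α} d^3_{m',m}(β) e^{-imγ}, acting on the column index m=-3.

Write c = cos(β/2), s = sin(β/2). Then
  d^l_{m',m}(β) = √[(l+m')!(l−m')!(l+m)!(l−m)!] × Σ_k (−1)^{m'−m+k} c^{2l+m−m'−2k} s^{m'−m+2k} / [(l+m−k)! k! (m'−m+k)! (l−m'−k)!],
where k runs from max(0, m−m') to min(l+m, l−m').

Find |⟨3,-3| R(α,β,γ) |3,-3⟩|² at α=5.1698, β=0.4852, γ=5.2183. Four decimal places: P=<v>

First d^3_{-3,-3}(β=0.4852), then the phase factors e^{-i(-3)α} and e^{-i(-3)γ}:
Half-angle: c=0.970717, s=0.240227. N=√(1·720·1·720)=720.000000
k∈{0} keeps every argument non-negative
  k=0: (−1)^0·720.0000/(720)·0.9707^6·0.2402^0 = +0.836671
d^3_{-3,-3}(0.4852) = +0.836671
|D^3_{-3,-3}|² = |d^3_{-3,-3}(β)|² = (+0.836671)² = 0.700019 (the z-rotation phases have unit modulus)

P=0.7000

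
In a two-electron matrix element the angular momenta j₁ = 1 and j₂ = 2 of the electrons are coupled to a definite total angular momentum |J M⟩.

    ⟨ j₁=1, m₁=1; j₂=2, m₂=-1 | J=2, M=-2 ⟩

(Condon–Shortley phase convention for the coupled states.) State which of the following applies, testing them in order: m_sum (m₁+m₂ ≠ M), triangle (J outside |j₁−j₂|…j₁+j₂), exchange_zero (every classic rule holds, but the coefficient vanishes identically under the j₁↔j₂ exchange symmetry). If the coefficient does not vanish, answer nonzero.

m-sum: m₁+m₂ = 1+(-1) = 0, M = -2  ✗ ⇒ coefficient is 0

m_sum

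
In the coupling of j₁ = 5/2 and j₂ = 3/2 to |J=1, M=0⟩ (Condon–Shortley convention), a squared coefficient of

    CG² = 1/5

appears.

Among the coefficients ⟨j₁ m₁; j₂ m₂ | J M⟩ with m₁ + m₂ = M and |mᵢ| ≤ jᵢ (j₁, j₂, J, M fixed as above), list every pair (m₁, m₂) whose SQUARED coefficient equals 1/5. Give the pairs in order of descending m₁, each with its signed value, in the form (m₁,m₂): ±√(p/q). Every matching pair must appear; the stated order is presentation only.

(3/2,-3/2): +√(1/5); (-3/2,3/2): −√(1/5)

Admissible pairs with m₁+m₂ = M = 0: (-3/2,3/2), (-1/2,1/2), (1/2,-1/2), (3/2,-3/2)
  (m₁,m₂)=(3/2,-3/2): CG² = 1/5, CG = +√(1/5)   ← matches the target
  (m₁,m₂)=(1/2,-1/2): CG² = 3/10, CG = −√(3/10)
  (m₁,m₂)=(-1/2,1/2): CG² = 3/10, CG = +√(3/10)
  (m₁,m₂)=(-3/2,3/2): CG² = 1/5, CG = −√(1/5)   ← matches the target
Pairs with CG² = 1/5: (3/2,-3/2): +√(1/5); (-3/2,3/2): −√(1/5)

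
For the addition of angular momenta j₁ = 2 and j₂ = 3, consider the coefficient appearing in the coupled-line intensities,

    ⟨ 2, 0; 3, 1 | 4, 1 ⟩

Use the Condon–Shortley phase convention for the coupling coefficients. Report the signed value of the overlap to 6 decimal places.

−√(3/28) = -0.327327

√[9·1!3!5!/10! · 2!2!4!2!5!3!] = √(1728/7)
  +(−1)^0/∏(0,1,2,4,1,1)! = 1/48  (running 1/48)
  +(−1)^1/∏(1,0,1,3,2,2)! = -1/24  (running -1/48)
⟨..|..⟩ = √(1728/7)·(-1/48) = -0.327327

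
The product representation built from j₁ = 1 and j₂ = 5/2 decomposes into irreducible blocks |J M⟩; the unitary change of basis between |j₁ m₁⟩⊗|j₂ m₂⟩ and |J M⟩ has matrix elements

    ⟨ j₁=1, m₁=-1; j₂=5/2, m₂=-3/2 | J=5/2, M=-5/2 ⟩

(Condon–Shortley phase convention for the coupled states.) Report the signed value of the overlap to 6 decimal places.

j₁+j₂−J=1  J+j₁−j₂=1  J−j₁+j₂=4  j₁+j₂+J+1=7
(j₁±m₁, j₂±m₂, J±M) = (0,2,1,4,0,5)
P² = 1152/7
sum k=1..1:
  [1] −1/24 = -1/24
S = -1/24
C² = P²·S² = 2/7 ; C = -0.534522

-0.534522  (= −√(2/7))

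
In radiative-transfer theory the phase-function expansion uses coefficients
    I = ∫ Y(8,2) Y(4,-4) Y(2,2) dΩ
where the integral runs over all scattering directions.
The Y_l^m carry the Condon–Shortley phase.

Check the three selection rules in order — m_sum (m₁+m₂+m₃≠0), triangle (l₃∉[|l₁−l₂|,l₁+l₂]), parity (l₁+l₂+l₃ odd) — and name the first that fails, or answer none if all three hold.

triangle

azimuthal sum: 2 − 4 + 2 = 0  ✓
l₃ must lie in [4,12]; have l₃=2  ✗
L = 8 + 4 + 2 = 14 (even)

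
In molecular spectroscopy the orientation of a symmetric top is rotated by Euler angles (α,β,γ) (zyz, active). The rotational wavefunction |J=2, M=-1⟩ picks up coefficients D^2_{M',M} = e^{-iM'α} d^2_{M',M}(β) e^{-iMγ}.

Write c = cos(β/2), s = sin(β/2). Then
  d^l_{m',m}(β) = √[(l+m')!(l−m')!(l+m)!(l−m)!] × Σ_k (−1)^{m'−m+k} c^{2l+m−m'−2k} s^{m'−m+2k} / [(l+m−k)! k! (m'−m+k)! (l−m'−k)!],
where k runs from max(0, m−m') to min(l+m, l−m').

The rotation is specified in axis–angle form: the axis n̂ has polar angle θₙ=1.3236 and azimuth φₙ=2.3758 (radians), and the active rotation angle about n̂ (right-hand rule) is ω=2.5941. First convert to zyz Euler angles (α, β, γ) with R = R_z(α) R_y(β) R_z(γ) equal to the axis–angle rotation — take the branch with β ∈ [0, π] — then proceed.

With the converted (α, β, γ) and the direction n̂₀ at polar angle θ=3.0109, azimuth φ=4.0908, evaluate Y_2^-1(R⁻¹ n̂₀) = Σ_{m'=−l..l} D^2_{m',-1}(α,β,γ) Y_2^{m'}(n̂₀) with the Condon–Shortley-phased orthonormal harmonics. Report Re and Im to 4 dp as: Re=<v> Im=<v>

Re=0.3771 Im=-0.0697

Axis–angle → zyz. n̂ = (sinθₙcosφₙ, sinθₙsinφₙ, cosθₙ) = (-0.698921, +0.672040, +0.244686), ω = 2.5941.
R = I cosω + sinω [n̂]ₓ + (1−cosω) n̂n̂ᵀ gives
  R = [+0.051748, -0.998122, +0.032793; -0.743379, -0.016573, +0.668665; -0.666865, -0.058980, -0.742841]
β = atan2(√(R₁₃²+R₂₃²), R₃₃) = 2.408100; α = atan2(R₂₃, R₁₃) mod 2π = 1.521793; γ = atan2(R₃₂, −R₃₁) mod 2π = 6.194971
Need the full column D^2_{m',-1} for m'=−2..2 at α=1.5218, β=2.4081, γ=6.1950.
cos(β/2)=0.358580, sin(β/2)=0.933499
d^2_{-2,-1}: single k=1 term ⇒ +0.086080;  D = -0.084592+0.015937i
d^2_{-1,-1}: k∈[0..1] ⇒ +0.016533 -0.336141 = -0.319608;  D = -0.043718-0.316604i
d^2_{0,-1}: k∈[0..1] ⇒ -0.105426 +0.714502 = +0.609076;  D = +0.606707-0.053659i
d^2_{1,-1}: k∈[0..1] ⇒ +0.336141 -0.759373 = -0.423233;  D = +0.016591+0.422907i
d^2_{2,-1}: single k=0 term ⇒ -0.583388;  D = +0.583360+0.005712i
Y_2^{m'}(θ=3.0109,φ=4.0908) and Σ D·Y over m':
  (-0.0846+0.0159i)·(-0.0021-0.0062i)  (-0.0437-0.3166i)·(+0.0581-0.0811i)  (+0.6067-0.0537i)·(+0.6147+0.0000i)  (+0.0166+0.4229i)·(-0.0581-0.0811i)  (+0.5834+0.0057i)·(-0.0021+0.0062i)
Y_2^-1(R⁻¹ n̂) = +0.377083-0.069667i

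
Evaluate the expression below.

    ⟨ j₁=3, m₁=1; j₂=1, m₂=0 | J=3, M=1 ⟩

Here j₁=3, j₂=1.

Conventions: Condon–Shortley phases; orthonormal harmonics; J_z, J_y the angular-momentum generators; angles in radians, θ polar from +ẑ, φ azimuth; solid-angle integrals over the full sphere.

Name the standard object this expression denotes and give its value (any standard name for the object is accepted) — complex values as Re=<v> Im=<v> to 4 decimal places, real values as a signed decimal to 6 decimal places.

This is a Clebsch–Gordan (vector-coupling) coefficient.
j₁+j₂−J=1  J+j₁−j₂=5  J−j₁+j₂=1  j₁+j₂+J+1=8
(j₁±m₁, j₂±m₂, J±M) = (4,2,1,1,4,2)
P² = 48
sum k=0..1:
  [0] +1/12 = 1/12
  [1] −1/24 = -1/24
S = 1/24
C² = P²·S² = 1/12 ; C = +0.288675

Clebsch–Gordan coefficient, +√(1/12) ≈ +0.288675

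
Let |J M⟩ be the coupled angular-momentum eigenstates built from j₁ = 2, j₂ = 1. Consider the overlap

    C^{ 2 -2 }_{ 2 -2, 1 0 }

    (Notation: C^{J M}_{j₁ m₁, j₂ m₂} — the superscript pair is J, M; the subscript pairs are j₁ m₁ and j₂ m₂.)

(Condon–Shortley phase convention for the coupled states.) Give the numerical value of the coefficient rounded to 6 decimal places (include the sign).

-0.816497

j₁+j₂−J=1  J+j₁−j₂=3  J−j₁+j₂=1  j₁+j₂+J+1=6
(j₁±m₁, j₂±m₂, J±M) = (0,4,1,1,0,4)
P² = 24
sum k=1..1:
  [1] −1/6 = -1/6
S = -1/6
C² = P²·S² = 2/3 ; C = -0.816497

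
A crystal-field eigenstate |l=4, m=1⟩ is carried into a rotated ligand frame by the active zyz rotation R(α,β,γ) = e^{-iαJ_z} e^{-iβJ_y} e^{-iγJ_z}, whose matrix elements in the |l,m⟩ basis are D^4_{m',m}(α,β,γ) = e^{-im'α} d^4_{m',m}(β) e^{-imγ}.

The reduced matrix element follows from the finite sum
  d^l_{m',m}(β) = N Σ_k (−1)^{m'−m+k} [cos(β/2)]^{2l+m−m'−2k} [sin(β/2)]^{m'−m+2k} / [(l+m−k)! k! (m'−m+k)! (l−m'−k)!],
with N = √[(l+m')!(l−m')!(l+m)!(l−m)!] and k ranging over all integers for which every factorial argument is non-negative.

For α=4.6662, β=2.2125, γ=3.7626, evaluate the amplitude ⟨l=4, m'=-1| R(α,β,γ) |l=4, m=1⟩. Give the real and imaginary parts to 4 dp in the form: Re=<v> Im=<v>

Re=0.2610 Im=0.3313

D^4_{-1,1}(4.6662,2.2125,3.7626) = e^{-i·-1·4.6662}·d^4_{-1,1}(2.2125)·e^{-i·1·3.7626}. Compute d first:
c=cos(2.212500/2)=0.448017, s=sin(2.212500/2)=0.894025; N=√[6·120·120·6]=720.000000
Admissible k: 2..5 (factorial args all ≥0)
  k=2: (−1)^0·720.0000/(72)·0.4480^6·0.8940^2 = +0.064635
  k=3: (−1)^1·720.0000/(24)·0.4480^4·0.8940^4 = -0.772145
  k=4: (−1)^2·720.0000/(48)·0.4480^2·0.8940^6 = +1.537370
  k=5: (−1)^3·720.0000/(720)·0.4480^0·0.8940^8 = -0.408129
d^4_{-1,1}(2.2125) = +0.064635 -0.772145 +1.537370 -0.408129 = +0.421732
Phases: e^{-i·(-1)·4.6662}=-0.046173-0.998933i, e^{-i·(1)·3.7626}=-0.813293+0.581855i ⇒ D=+0.260962+0.331296i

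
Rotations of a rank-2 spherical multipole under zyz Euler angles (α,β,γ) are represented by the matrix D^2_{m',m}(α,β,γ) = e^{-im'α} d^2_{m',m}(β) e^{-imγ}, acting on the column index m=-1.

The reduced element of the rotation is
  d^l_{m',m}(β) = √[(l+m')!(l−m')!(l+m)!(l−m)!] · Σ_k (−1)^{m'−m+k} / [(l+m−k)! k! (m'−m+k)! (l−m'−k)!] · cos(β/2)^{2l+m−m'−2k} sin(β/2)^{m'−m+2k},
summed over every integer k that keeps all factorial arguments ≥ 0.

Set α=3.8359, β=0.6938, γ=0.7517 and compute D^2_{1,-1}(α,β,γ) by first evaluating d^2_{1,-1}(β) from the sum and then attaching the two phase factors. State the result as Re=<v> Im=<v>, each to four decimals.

Re=-0.2928 Im=-0.0168

First d^2_{1,-1}(β=0.6938), then the phase factors e^{-i(1)α} and e^{-i(-1)γ}:
Half-angle: c=0.940431, s=0.339984. N=√(6·1·1·6)=6.000000
The bounds max(0,m−m')=0 and min(l+m,l−m')=1 give 2 terms
  k=0: (−1)^2·6.0000/(2)·0.9404^2·0.3400^2 = +0.306685
  k=1: (−1)^3·6.0000/(6)·0.9404^0·0.3400^4 = -0.013361
d^2_{1,-1}(0.6938) = +0.306685 -0.013361 = +0.293324
Phases: e^{-i·(1)·3.8359}=-0.768497+0.639853i, e^{-i·(-1)·0.7517}=+0.730529+0.682882i ⇒ D=-0.292841-0.016825i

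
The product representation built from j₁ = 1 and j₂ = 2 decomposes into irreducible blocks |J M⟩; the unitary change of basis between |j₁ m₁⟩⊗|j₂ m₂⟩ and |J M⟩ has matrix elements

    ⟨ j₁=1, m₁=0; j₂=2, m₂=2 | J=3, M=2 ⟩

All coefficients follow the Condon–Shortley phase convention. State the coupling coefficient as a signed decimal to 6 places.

+0.577350  (= +√(1/3))

triangle: 0!·2!·4!/7! = 48/5040
(j±m)!: 1!·1!·4!·0!·5!·1! = 2880
prefactor² = (2J+1)·Δ·N² = 192
  k=0: +1/(0!·0!·1!·4!·1!·0!) = 1/24
Σ = 1/24  ⇒  CG² = 192·(1/24)² = 1/3
CG = +√(1/3) = +0.577350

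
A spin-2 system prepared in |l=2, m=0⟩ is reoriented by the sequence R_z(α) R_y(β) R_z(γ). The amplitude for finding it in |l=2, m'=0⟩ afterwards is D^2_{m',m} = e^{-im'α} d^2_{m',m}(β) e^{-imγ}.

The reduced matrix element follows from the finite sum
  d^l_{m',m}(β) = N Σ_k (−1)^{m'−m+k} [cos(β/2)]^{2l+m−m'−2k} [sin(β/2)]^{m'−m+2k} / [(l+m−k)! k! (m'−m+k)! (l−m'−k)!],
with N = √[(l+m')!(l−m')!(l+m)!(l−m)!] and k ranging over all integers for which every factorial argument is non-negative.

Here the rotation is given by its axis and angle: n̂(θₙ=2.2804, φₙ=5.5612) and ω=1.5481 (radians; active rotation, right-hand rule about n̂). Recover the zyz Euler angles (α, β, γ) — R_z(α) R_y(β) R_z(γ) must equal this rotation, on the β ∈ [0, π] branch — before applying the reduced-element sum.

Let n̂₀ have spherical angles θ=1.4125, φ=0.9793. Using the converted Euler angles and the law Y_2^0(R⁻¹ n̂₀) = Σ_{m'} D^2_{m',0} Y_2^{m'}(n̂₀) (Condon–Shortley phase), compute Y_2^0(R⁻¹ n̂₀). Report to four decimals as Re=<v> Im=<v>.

Re=0.0385 Im=0.0000

Axis–angle → zyz. n̂ = (sinθₙcosφₙ, sinθₙsinφₙ, cosθₙ) = (+0.569341, -0.501354, -0.651533), ω = 1.5481.
R = I cosω + sinω [n̂]ₓ + (1−cosω) n̂n̂ᵀ gives
  R = [+0.339487, +0.372402, -0.863751; -0.930329, +0.268346, -0.249959; +0.138699, +0.888430, +0.437556]
β = atan2(√(R₁₃²+R₂₃²), R₃₃) = 1.117917; α = atan2(R₂₃, R₁₃) mod 2π = 3.423285; γ = atan2(R₃₂, −R₃₁) mod 2π = 1.725663
Need the full column D^2_{m',0} for m'=−2..2 at α=3.4233, β=1.1179, γ=1.7257.
cos(β/2)=0.847808, sin(β/2)=0.530304
d^2_{-2,0}: single k=2 term ⇒ +0.495130;  D = +0.418609+0.264425i
d^2_{-1,0}: k∈[1..2] ⇒ +0.791576 -0.309704 = +0.481872;  D = -0.462879-0.133951i
d^2_{0,0}: k∈[0..2] ⇒ +0.516642 -0.808545 +0.079086 = -0.212817;  D = -0.212817+0.000000i
d^2_{1,0}: k∈[0..1] ⇒ -0.791576 +0.309704 = -0.481872;  D = +0.462879-0.133951i
d^2_{2,0}: single k=0 term ⇒ +0.495130;  D = +0.418609-0.264425i
Y_2^{m'}(θ=1.4125,φ=0.9793) and Σ D·Y over m':
  (+0.4186+0.2644i)·(-0.1424-0.3487i)  (-0.4629-0.1340i)·(+0.0671-0.0998i)  (-0.2128+0.0000i)·(-0.2919+0.0000i)  (+0.4629-0.1340i)·(-0.0671-0.0998i)  (+0.4186-0.2644i)·(-0.1424+0.3487i)
Y_2^0(R⁻¹ n̂) = +0.038451+0.000000i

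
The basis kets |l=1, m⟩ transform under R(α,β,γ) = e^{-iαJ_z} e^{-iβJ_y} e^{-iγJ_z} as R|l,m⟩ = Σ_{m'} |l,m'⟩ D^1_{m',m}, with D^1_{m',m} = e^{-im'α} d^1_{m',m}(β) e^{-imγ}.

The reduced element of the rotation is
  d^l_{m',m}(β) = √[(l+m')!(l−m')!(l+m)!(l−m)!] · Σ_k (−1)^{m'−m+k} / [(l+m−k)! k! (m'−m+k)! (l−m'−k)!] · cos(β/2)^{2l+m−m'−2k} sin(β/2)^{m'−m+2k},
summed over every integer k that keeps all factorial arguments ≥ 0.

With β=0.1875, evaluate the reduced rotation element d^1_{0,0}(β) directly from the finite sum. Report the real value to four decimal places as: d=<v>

d=0.9825

d^1_{0,0}(β=0.1875) via the finite sum:
With c≡cos(β/2)=0.995609 and s≡sin(β/2)=0.093613, N=[1·1·1·1]^{1/2}=1.000000
k∈{0,1} keeps every argument non-negative
  k=0: (−1)^0·1.0000/(1)·0.9956^2·0.0936^0 = +0.991237
  k=1: (−1)^1·1.0000/(1)·0.9956^0·0.0936^2 = -0.008763
d^1_{0,0}(0.1875) = +0.991237 -0.008763 = +0.982473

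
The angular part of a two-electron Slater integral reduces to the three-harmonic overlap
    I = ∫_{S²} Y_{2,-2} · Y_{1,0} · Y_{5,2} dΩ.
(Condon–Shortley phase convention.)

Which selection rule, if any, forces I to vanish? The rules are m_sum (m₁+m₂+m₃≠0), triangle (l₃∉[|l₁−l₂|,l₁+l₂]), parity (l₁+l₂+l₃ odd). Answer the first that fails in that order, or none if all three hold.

triangle

m₁+m₂+m₃ = -2 + 0 + 2 = 0  ✓
triangle: need |l₁−l₂| ≤ l₃ ≤ l₁+l₂ = [1,3]; l₃=5 is outside  ✗
parity: l₁+l₂+l₃ = 8 is even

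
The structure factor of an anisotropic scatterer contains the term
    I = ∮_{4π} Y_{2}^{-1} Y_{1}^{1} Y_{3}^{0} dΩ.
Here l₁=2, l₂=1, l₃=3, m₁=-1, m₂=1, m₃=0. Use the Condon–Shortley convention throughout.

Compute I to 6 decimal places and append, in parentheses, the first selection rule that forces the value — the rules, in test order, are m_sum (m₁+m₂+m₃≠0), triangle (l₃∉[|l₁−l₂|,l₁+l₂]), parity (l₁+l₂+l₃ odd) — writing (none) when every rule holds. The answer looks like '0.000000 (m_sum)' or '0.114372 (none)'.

0.143048 (none)

Checks pass: Σm=0; 6 even; l₃=3∈[1,3].
(2·2+1)(2·1+1)(2·3+1) = 105
Δ: 0! 4! 2! / 7! → 1/105
sum: t=0:+1/4 = 1/4
3j²(2 1 3; 0 0 0) = Δ·Π!·Σ² = 3/35  (sign -1)
sum: t=0:+1/12 = 1/12
3j²(2 1 3; -1 1 0) = Δ·Π!·Σ² = 1/35  (sign -1)
combine: 4πI² = 105·3/35·1/35 = 9/35
take √, sign +1: I = 0.14304817
No selection rule forces the value: the integral is nonzero (none).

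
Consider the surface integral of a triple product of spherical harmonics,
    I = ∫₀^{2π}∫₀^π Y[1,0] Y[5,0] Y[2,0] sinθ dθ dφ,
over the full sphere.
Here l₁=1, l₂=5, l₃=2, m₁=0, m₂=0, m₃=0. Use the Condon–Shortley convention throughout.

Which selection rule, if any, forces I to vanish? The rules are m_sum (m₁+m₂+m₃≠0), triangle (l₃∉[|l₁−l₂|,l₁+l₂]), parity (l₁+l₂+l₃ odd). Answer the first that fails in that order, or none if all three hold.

Σmᵢ = 0  ✓
l₃∈[|l₁−l₂|,l₁+l₂]=[4,6] required, l₃=2 fails  ✗
Σlᵢ = 8 ⇒ even

triangle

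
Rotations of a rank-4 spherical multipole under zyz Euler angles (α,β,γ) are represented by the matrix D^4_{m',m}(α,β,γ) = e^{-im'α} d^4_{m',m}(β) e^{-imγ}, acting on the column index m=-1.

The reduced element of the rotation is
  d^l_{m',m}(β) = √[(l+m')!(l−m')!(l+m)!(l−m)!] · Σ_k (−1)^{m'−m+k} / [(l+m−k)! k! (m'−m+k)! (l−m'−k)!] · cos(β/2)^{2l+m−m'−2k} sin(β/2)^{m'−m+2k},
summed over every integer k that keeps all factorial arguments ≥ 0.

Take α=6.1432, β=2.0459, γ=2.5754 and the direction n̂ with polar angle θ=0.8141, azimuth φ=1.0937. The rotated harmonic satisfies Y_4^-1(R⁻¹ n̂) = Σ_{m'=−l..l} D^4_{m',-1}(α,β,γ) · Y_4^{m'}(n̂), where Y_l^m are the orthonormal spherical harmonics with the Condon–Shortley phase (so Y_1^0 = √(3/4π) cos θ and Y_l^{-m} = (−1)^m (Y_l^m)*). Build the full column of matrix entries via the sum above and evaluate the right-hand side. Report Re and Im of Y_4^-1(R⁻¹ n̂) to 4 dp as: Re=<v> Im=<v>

Re=0.1355 Im=0.0267

Need the full column D^4_{m',-1} for m'=−4..4 at α=6.1432, β=2.0459, γ=2.5754.
cos(β/2)=0.520850, sin(β/2)=0.853648
d^4_{-4,-1}: single k=3 term ⇒ +0.178441;  D = -0.076757+0.161088i
d^4_{-3,-1}: k∈[2..3] ⇒ +0.115479 -0.516994 = -0.401515;  D = +0.221598-0.334826i
d^4_{-2,-1}: k∈[1..3] ⇒ +0.037662 -0.505832 +0.905832 = +0.437662;  D = -0.290109+0.327696i
d^4_{-1,-1}: k∈[0..3] ⇒ +0.005416 -0.218235 +1.172432 -1.049782 = -0.090169;  D = +0.068605-0.058513i
d^4_{0,-1}: k∈[0..3] ⇒ -0.039699 +0.639832 -1.718695 +0.769450 = -0.349112;  D = +0.294633-0.187272i
d^4_{1,-1}: k∈[0..3] ⇒ +0.145490 -1.172432 +1.574672 -0.281989 = +0.265742;  D = -0.241969+0.109863i
d^4_{2,-1}: k∈[0..2] ⇒ -0.337221 +1.358748 -0.729964 = +0.291562;  D = -0.279701+0.082317i
d^4_{3,-1}: k∈[0..1] ⇒ +0.516994 -0.833238 = -0.316245;  D = +0.312869-0.046082i
d^4_{4,-1}: single k=0 term ⇒ -0.479321;  D = +0.479312-0.002996i
Y_4^{m'}(θ=0.8141,φ=1.0937) and Σ D·Y over m':
  (-0.0768+0.1611i)·(-0.0410+0.1167i)  (+0.2216-0.3348i)·(-0.3271+0.0459i)  (-0.2901+0.3277i)·(-0.2351-0.3317i)  (+0.0686-0.0585i)·(+0.0324-0.0628i)  (+0.2946-0.1873i)·(-0.3559+0.0000i)  (-0.2420+0.1099i)·(-0.0324-0.0628i)  (-0.2797+0.0823i)·(-0.2351+0.3317i)  (+0.3129-0.0461i)·(+0.3271+0.0459i)  (+0.4793-0.0030i)·(-0.0410-0.1167i)
Y_4^-1(R⁻¹ n̂) = +0.135532+0.026743i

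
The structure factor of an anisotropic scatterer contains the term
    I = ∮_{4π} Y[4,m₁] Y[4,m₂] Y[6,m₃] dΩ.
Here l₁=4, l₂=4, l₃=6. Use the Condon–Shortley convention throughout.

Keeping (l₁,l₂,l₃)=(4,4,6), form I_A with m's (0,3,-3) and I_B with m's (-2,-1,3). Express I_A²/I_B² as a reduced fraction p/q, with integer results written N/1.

10/7

l's match ⇒ only the (l;m) 3-j factors differ between A and B.
A: triangle coeff Δ(4,4,6) = 1/1261260; Σ_t [1,2]: t=1:−1/25920 t=2:+1/11520 = 1/20736; (3j)²=5/429 [(4 4 6; 0 3 -3)], sign=-1
B: triangle coeff Δ(4,4,6) = 1/1261260; Σ_t [0,2]: t=0:+1/51840 t=1:−1/5760 t=2:+1/11520 = -7/103680; (3j)²=7/858 [(4 4 6; -2 -1 3)], sign=+1
I_A²/I_B² = (5/429)/(7/858) = 10/7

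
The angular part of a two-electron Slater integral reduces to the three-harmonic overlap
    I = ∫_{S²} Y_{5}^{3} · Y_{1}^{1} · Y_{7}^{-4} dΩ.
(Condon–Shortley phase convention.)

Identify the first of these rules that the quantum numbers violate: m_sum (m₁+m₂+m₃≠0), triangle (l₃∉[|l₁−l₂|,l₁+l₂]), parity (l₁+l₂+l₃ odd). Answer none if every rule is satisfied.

azimuthal sum: 3 + 1 − 4 = 0  ✓
l₃ must lie in [4,6]; have l₃=7  ✗
L = 5 + 1 + 7 = 13 (odd)

triangle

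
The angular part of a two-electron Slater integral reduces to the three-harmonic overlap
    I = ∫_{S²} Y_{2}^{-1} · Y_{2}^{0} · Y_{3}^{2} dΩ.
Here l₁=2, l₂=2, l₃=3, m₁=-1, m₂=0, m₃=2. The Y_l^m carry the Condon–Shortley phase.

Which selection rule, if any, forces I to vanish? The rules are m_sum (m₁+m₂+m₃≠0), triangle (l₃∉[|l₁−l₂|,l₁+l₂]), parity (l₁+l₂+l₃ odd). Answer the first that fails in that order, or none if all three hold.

Σmᵢ = 1  ✗
l₃∈[|l₁−l₂|,l₁+l₂]=[0,4], have l₃=3
Σlᵢ = 7 ⇒ odd

m_sum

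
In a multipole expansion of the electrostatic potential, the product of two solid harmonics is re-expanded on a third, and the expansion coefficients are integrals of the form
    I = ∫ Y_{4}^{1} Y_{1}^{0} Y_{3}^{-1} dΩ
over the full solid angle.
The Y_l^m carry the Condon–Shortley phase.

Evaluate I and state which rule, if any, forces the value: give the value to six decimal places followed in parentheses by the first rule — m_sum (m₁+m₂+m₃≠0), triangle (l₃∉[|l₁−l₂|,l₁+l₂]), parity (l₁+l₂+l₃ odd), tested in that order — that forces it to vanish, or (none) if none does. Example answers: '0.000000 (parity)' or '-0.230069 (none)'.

Checks pass: Σm=0; 8 even; l₃=3∈[3,5].
(2·4+1)(2·1+1)(2·3+1) = 189
Δ: 2! 6! 0! / 9! → 1/252
sum: t=1:−1/36 = -1/36
3j²(4 1 3; 0 0 0) = Δ·Π!·Σ² = 4/63  (sign +1)
sum: t=1:−1/48 = -1/48
3j²(4 1 3; 1 0 -1) = Δ·Π!·Σ² = 5/84  (sign -1)
combine: 4πI² = 189·4/63·5/84 = 5/7
take √, sign -1: I = -0.23841361
No selection rule forces the value: the integral is nonzero (none).

-0.238414 (none)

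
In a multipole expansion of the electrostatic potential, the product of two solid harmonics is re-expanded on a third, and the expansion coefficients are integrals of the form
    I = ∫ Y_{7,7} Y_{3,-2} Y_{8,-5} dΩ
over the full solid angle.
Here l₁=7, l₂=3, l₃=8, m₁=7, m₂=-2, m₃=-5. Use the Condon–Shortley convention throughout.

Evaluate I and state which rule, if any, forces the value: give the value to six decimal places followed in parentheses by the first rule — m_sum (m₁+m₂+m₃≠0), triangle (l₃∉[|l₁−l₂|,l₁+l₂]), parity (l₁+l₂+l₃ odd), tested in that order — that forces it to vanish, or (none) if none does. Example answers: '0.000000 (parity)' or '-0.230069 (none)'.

Checks pass: Σm=0; 18 even; l₃=8∈[4,10].
(2·7+1)(2·3+1)(2·8+1) = 1785
Δ: 2! 12! 4! / 19! → 1/5290740
sum: t=0:+1/7257600 t=1:−1/2073600 t=2:+1/7257600 = -1/4838400
3j²(7 3 8; 0 0 0) = Δ·Π!·Σ² = 252/20995  (sign -1)
sum: t=0:+1/5748019200 = 1/5748019200
3j²(7 3 8; 7 -2 -5) = Δ·Π!·Σ² = 13/5814  (sign -1)
combine: 4πI² = 1785·252/20995·13/5814 = 294/6137
take √, sign +1: I = 0.06174342
No selection rule forces the value: the integral is nonzero (none).

0.061743 (none)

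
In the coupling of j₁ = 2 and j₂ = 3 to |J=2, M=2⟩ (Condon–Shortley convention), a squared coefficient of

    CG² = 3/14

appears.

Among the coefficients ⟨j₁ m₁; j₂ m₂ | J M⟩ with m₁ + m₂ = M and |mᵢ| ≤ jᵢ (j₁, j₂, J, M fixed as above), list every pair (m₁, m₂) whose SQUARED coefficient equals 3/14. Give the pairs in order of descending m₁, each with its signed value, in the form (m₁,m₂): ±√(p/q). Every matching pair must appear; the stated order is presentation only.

Admissible pairs with m₁+m₂ = M = 2: (-1,3), (0,2), (1,1), (2,0)
  (m₁,m₂)=(2,0): CG² = 1/14, CG = +√(1/14)
  (m₁,m₂)=(1,1): CG² = 3/14, CG = −√(3/14)   ← matches the target
  (m₁,m₂)=(0,2): CG² = 5/14, CG = +√(5/14)
  (m₁,m₂)=(-1,3): CG² = 5/14, CG = −√(5/14)
Pairs with CG² = 3/14: (1,1): −√(3/14)

(1,1): −√(3/14)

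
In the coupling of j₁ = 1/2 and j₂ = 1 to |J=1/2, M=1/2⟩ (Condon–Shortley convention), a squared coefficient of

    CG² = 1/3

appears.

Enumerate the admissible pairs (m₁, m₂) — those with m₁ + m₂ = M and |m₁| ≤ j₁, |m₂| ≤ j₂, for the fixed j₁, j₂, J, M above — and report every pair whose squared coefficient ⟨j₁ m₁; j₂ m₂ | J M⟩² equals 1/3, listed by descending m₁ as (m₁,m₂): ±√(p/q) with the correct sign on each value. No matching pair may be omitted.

Admissible pairs with m₁+m₂ = M = 1/2: (-1/2,1), (1/2,0)
  (m₁,m₂)=(1/2,0): CG² = 1/3, CG = +√(1/3)   ← matches the target
  (m₁,m₂)=(-1/2,1): CG² = 2/3, CG = −√(2/3)
Pairs with CG² = 1/3: (1/2,0): +√(1/3)

(1/2,0): +√(1/3)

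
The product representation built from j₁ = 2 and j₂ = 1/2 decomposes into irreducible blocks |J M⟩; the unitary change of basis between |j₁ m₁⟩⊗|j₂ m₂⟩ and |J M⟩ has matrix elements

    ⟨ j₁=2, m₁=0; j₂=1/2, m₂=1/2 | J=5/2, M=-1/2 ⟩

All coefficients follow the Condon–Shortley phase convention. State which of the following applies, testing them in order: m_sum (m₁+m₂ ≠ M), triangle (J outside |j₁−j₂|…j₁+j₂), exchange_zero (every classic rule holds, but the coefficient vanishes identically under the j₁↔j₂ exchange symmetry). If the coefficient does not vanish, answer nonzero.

m_sum

m-sum: m₁+m₂ = 0+1/2 = 1/2, M = -1/2  ✗ ⇒ coefficient is 0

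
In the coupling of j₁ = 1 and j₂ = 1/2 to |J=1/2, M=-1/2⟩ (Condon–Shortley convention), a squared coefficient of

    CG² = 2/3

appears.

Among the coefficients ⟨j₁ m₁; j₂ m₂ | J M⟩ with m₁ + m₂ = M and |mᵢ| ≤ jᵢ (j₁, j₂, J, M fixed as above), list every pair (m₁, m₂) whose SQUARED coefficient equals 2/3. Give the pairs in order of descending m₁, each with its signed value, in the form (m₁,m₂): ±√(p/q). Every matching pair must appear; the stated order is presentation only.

(-1,1/2): −√(2/3)

Admissible pairs with m₁+m₂ = M = -1/2: (-1,1/2), (0,-1/2)
  (m₁,m₂)=(0,-1/2): CG² = 1/3, CG = +√(1/3)
  (m₁,m₂)=(-1,1/2): CG² = 2/3, CG = −√(2/3)   ← matches the target
Pairs with CG² = 2/3: (-1,1/2): −√(2/3)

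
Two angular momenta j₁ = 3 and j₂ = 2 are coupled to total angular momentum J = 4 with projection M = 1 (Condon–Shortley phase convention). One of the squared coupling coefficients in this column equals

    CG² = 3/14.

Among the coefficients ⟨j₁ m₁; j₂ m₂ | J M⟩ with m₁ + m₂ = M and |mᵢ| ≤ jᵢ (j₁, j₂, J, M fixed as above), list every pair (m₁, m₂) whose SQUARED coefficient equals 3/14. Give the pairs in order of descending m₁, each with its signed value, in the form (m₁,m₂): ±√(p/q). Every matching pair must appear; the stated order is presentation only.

(0,1): −√(3/14)

Admissible pairs with m₁+m₂ = M = 1: (-1,2), (0,1), (1,0), (2,-1), (3,-2)
  (m₁,m₂)=(3,-2): CG² = 3/70, CG = +√(3/70)
  (m₁,m₂)=(2,-1): CG² = 7/20, CG = +√(7/20)
  (m₁,m₂)=(1,0): CG² = 3/28, CG = +√(3/28)
  (m₁,m₂)=(0,1): CG² = 3/14, CG = −√(3/14)   ← matches the target
  (m₁,m₂)=(-1,2): CG² = 2/7, CG = −√(2/7)
Pairs with CG² = 3/14: (0,1): −√(3/14)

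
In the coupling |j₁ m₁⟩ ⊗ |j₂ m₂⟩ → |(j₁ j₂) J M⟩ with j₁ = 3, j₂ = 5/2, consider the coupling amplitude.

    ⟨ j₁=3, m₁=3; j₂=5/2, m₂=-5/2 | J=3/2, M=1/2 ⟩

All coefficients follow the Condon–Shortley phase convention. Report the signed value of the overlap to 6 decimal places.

√[4·4!2!1!/8! · 6!0!0!5!2!1!] = √(5760/7)
  +(−1)^0/∏(0,4,0,0,2,1)! = 1/48  (running 1/48)
⟨..|..⟩ = √(5760/7)·(1/48) = +0.597614

+0.597614  (= +√(5/14))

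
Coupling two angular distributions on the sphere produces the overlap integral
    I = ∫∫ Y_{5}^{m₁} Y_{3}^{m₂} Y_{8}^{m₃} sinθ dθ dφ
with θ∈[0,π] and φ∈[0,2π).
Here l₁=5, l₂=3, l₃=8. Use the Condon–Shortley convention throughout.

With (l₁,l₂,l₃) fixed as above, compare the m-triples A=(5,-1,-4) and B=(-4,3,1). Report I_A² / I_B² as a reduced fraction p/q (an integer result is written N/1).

66/7

Shared (l₁,l₂,l₃)=(5,3,8): N and (l;000)² cancel in I_A²/I_B².
A: Δ = 0!·10!·6!/17! = 1/136136; Racah Σ t=0..0: t=0:+1/174182400 = 1/174182400; ⇒ 3j(5 3 8; 5 -1 -4)² = 3/6188, sgn +1
B: Δ = 0!·10!·6!/17! = 1/136136; Racah Σ t=0..0: t=0:+1/261273600 = 1/261273600; ⇒ 3j(5 3 8; -4 3 1)² = 1/19448, sgn -1
I_A²/I_B² = (3/6188)/(1/19448) = 66/7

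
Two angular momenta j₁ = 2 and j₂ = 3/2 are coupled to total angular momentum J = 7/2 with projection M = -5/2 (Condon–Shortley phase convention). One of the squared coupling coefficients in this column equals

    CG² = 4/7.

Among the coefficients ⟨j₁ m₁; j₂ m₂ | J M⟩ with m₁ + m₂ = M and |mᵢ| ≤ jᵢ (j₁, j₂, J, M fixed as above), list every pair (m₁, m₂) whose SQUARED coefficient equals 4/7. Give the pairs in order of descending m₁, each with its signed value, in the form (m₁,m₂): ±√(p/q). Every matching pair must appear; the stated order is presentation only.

(-1,-3/2): +√(4/7)

Admissible pairs with m₁+m₂ = M = -5/2: (-2,-1/2), (-1,-3/2)
  (m₁,m₂)=(-1,-3/2): CG² = 4/7, CG = +√(4/7)   ← matches the target
  (m₁,m₂)=(-2,-1/2): CG² = 3/7, CG = +√(3/7)
Pairs with CG² = 4/7: (-1,-3/2): +√(4/7)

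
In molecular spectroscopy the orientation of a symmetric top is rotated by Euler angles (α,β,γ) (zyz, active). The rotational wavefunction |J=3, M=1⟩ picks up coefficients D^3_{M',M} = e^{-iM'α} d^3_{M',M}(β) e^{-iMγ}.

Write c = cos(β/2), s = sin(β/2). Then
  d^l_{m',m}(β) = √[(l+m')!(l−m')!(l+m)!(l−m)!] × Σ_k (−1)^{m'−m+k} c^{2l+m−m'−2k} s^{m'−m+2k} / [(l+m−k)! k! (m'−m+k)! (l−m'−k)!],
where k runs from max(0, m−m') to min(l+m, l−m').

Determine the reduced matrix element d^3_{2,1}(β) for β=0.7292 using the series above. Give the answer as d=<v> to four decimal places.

d^3_{2,1}(β=0.7292) via the finite sum:
c=cos(0.729200/2)=0.934266, s=sin(0.729200/2)=0.356576; N=√[120·1·24·2]=75.894664
k: max(0,(1)−(2))=0 … min(3+(1),3−(2))=1
  k=0: (−1)^1·75.8947/(24)·0.9343^5·0.3566^1 = -0.802612
  k=1: (−1)^2·75.8947/(12)·0.9343^3·0.3566^3 = +0.233828
d^3_{2,1}(0.7292) = -0.802612 +0.233828 = -0.568783

d=-0.5688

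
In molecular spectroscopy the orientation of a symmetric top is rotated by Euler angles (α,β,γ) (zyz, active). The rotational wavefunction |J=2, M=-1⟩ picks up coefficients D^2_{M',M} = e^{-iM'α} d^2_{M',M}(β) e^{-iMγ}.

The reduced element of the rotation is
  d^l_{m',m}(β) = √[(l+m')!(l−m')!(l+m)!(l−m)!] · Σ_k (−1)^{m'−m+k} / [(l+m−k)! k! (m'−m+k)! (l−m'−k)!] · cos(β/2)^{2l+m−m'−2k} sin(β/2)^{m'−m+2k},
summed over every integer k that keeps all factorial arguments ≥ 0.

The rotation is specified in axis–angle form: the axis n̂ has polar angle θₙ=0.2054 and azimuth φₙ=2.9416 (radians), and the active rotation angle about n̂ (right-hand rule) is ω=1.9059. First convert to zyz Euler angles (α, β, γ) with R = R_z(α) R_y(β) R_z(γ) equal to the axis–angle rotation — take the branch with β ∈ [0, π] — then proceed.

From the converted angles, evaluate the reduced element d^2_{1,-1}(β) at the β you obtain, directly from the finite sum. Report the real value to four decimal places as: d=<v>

d=0.0799

Axis–angle → zyz. n̂ = (sinθₙcosφₙ, sinθₙsinφₙ, cosθₙ) = (-0.199893, +0.040519, +0.978979), ω = 1.9059.
R = I cosω + sinω [n̂]ₓ + (1−cosω) n̂n̂ᵀ gives
  R = [-0.275769, -0.935288, -0.221783; +0.913762, -0.326685, +0.241487; -0.298313, -0.136062, +0.944720]
β = atan2(√(R₁₃²+R₂₃²), R₃₃) = 0.334056; α = atan2(R₂₃, R₁₃) mod 2π = 2.313688; γ = atan2(R₃₂, −R₃₁) mod 2π = 5.855266
d^2_{1,-1}(β=0.3341) via the finite sum:
c=cos(0.334056/2)=0.986083, s=sin(0.334056/2)=0.166252; N=√[6·1·1·6]=6.000000
k: max(0,(-1)−(1))=0 … min(2+(-1),2−(1))=1
  k=0: (−1)^2·6.0000/(2)·0.9861^2·0.1663^2 = +0.080628
  k=1: (−1)^3·6.0000/(6)·0.9861^0·0.1663^4 = -0.000764
d^2_{1,-1}(0.3341) = +0.080628 -0.000764 = +0.079864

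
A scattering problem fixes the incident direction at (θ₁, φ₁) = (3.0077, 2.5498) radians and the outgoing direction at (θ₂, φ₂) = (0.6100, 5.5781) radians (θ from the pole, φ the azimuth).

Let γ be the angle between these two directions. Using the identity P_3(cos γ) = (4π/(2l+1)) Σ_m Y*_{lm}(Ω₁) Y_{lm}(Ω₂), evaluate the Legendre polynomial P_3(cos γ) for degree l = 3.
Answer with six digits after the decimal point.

Expand P_3 via completeness: Σ_{m} conj(Y_{3,m}) at Ω₁ times Y_{3,m} at Ω₂ —
  term(m=-3) = -0.00007 - 0.00003j   from Y*(Ω₁)=0.00020 + 0.00097j, Y(Ω₂)=-0.04063 + 0.06710j
  term(m=-2) = -0.00483 - 0.00111j   from Y*(Ω₁)=-0.00682 + 0.01671j, Y(Ω₂)=0.04397 + 0.27136j
  term(m=-1) = -0.07322 - 0.00833j   from Y*(Ω₁)=-0.14003 + 0.09412j, Y(Ω₂)=0.33262 + 0.28307j
  term(m=+0) = -0.07763 + 0.00000j   from Y*(Ω₁)=-0.70672 + 0.00000j, Y(Ω₂)=0.10984 + 0.00000j
  term(m=+1) = -0.07322 + 0.00833j   from Y*(Ω₁)=0.14003 + 0.09412j, Y(Ω₂)=-0.33262 + 0.28307j
  term(m=+2) = -0.00483 + 0.00111j   from Y*(Ω₁)=-0.00682 - 0.01671j, Y(Ω₂)=0.04397 - 0.27136j
  term(m=+3) = -0.00007 + 0.00003j   from Y*(Ω₁)=-0.00020 + 0.00097j, Y(Ω₂)=0.04063 + 0.06710j
Accumulated sum -0.23389 + 0.00000j; after 4π/(2l+1) scaling, -0.41987 + 0.00000j ⇒ P_3 = -0.419873

-0.419873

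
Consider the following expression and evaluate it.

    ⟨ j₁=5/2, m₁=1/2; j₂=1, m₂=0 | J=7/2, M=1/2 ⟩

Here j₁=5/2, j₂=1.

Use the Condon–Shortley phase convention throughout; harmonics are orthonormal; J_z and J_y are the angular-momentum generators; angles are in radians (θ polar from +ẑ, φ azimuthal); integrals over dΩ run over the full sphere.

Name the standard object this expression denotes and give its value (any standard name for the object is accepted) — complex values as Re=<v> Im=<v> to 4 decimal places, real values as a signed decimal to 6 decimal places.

This is a Clebsch–Gordan (vector-coupling) coefficient.
triangle: 0!×5!×2!/8! = 240/40320
(j±m)!: 3!×2!×1!×1!×4!×3! = 1728
prefactor² = (2J+1)×Δ×N² = 576/7
  k=0: +1/(0!×0!×2!×1!×3!×1!) = 1/12
Σ = 1/12  ⇒  CG² = 576/7×(1/12)² = 4/7
CG = +√(4/7) = +0.755929

Clebsch–Gordan coefficient, +√(4/7) ≈ +0.755929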